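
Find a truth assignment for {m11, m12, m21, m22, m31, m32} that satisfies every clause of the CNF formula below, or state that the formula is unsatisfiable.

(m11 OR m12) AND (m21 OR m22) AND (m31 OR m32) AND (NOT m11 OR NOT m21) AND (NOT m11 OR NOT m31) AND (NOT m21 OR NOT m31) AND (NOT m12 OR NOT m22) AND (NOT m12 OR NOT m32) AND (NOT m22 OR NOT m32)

UNSATISFIABLE

Suppose m11 = true.
Unit clause (NOT m21) forces m21 = false.
Unit clause (m22) forces m22 = true.
Unit clause (NOT m31) forces m31 = false.
Unit clause (m32) forces m32 = true.
But (NOT m32) is also a unit clause — contradiction.
That branch fails; take m11 = false instead.
Unit clause (m12) forces m12 = true.
Unit clause (NOT m22) forces m22 = false.
Unit clause (m21) forces m21 = true.
Unit clause (NOT m31) forces m31 = false.
Unit clause (m32) forces m32 = true.
But (NOT m32) is also a unit clause — contradiction.
Neither m11 = true nor m11 = false works.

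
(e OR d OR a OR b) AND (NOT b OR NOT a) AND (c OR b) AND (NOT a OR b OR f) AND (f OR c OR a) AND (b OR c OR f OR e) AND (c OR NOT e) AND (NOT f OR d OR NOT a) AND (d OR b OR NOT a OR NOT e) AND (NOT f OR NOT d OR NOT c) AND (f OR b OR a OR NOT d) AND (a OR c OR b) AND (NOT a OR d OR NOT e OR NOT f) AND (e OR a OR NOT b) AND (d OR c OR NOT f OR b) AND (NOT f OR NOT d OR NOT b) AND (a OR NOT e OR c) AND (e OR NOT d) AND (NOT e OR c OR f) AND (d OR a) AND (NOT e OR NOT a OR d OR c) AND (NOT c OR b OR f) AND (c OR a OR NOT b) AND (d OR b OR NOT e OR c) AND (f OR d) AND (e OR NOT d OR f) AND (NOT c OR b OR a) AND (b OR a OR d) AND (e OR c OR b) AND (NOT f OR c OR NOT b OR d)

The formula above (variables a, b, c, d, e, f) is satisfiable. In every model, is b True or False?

Suppose b = false.
From the singleton clause (c), c = true.
From the singleton clause (f), f = true.
From the singleton clause (NOT d), d = false.
From the singleton clause (NOT a), a = false.
That conflicts with the unit clause (a).
So every satisfying assignment has b = True.

True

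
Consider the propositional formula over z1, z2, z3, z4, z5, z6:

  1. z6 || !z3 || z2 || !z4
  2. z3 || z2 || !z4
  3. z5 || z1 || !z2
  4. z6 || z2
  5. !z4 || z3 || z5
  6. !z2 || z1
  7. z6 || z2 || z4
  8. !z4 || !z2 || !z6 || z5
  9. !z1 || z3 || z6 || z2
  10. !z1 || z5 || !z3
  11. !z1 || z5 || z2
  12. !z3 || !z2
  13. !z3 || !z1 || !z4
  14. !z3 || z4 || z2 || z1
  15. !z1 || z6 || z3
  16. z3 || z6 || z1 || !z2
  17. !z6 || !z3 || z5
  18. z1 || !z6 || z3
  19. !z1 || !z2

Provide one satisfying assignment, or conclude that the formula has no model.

Suppose z6 = true.
Suppose z2 = false.
Suppose z3 = true.
Unit clause (z5) forces z5 = true.
Suppose z1 = false.
Unit clause (z4) forces z4 = true.
This assignment satisfies each clause.

z1: false, z2: false, z3: true, z4: true, z5: true, z6: true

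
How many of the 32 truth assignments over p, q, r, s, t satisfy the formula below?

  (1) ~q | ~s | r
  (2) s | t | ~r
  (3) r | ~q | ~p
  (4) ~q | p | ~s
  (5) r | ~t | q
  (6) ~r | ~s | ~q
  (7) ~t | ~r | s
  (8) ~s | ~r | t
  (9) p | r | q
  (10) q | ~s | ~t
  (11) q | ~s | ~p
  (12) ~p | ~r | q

3

There are 2^5 = 32 truth assignments over (p, q, r, s, t).
Split on q. With q = 1, the clauses containing q are satisfied and ~q drops from the rest; 2 of the 2^4 = 16 assignments to the other variables satisfy what remains.
With q = 0, by the same count on the reduced clause set, 1 assignment works.
Total: 2 + 1 = 3.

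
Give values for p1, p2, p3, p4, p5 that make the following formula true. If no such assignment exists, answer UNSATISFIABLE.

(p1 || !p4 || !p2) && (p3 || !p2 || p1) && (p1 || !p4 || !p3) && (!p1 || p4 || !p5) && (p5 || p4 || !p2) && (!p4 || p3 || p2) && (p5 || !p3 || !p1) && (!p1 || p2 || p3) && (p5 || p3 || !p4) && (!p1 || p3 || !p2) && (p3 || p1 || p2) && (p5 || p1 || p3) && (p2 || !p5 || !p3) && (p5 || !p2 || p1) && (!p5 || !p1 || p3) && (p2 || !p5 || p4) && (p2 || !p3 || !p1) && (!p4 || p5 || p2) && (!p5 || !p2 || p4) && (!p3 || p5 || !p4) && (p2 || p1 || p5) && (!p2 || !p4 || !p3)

Case p1 = true:
Case p4 = true:
Case p3 = true:
From the singleton clause (p5), p5 = true.
From the singleton clause (p2), p2 = true.
Now (!p2) is unsatisfied and unit — conflict.
That branch fails; take p3 = false instead.
From the singleton clause (p2), p2 = true.
Now (!p2) is unsatisfied and unit — conflict.
Both values of p3 lead to a conflict.
That branch fails; take p4 = false instead.
From the singleton clause (!p5), p5 = false.
From the singleton clause (!p2), p2 = false.
From the singleton clause (!p3), p3 = false.
Now (p3) is unsatisfied and unit — conflict.
Both values of p4 lead to a conflict.
That branch fails; take p1 = false instead.
Case p4 = false:
Case p3 = true:
Case p5 = true:
From the singleton clause (p2), p2 = true.
Now (!p2) is unsatisfied and unit — conflict.
That branch fails; take p5 = false instead.
From the singleton clause (!p2), p2 = false.
Now (p2) is unsatisfied and unit — conflict.
Both values of p5 lead to a conflict.
That branch fails; take p3 = false instead.
From the singleton clause (!p2), p2 = false.
Now (p2) is unsatisfied and unit — conflict.
Both values of p3 lead to a conflict.
That branch fails; take p4 = true instead.
From the singleton clause (!p2), p2 = false.
From the singleton clause (!p3), p3 = false.
Now (p3) is unsatisfied and unit — conflict.
Both values of p4 lead to a conflict.
Both values of p1 lead to a conflict.

UNSATISFIABLE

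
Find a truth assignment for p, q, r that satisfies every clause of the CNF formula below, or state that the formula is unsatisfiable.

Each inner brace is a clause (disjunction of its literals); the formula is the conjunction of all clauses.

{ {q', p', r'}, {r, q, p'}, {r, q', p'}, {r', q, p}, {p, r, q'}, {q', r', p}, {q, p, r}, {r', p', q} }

Try q = 0.
Try r = 1.
From the singleton clause (p), p = 1.
But (p') is also a unit clause — contradiction.
Backtrack on r: now try r = 0.
From the singleton clause (p'), p = 0.
But (p) is also a unit clause — contradiction.
Either choice for r ends in contradiction.
Backtrack on q: now try q = 1.
Try p = 0.
From the singleton clause (r), r = 1.
But (r') is also a unit clause — contradiction.
Backtrack on p: now try p = 1.
From the singleton clause (r'), r = 0.
But (r) is also a unit clause — contradiction.
Either choice for p ends in contradiction.
Either choice for q ends in contradiction.

UNSATISFIABLE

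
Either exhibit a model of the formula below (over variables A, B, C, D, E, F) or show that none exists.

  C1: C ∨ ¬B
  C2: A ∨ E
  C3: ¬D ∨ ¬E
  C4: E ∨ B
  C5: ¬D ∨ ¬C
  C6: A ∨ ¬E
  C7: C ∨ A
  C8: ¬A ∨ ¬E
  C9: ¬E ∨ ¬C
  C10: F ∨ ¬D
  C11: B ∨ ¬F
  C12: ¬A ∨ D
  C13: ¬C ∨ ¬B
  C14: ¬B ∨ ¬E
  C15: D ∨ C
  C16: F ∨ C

UNSATISFIABLE

Branch on C: set C = True.
(¬D) alone gives D = False.
(¬E) alone gives E = False.
(A) alone gives A = True.
That conflicts with the unit clause (¬A).
Backtrack on C: now try C = False.
(¬B) alone gives B = False.
(E) alone gives E = True.
(¬D) alone gives D = False.
That conflicts with the unit clause (D).
Neither C = True nor C = False works.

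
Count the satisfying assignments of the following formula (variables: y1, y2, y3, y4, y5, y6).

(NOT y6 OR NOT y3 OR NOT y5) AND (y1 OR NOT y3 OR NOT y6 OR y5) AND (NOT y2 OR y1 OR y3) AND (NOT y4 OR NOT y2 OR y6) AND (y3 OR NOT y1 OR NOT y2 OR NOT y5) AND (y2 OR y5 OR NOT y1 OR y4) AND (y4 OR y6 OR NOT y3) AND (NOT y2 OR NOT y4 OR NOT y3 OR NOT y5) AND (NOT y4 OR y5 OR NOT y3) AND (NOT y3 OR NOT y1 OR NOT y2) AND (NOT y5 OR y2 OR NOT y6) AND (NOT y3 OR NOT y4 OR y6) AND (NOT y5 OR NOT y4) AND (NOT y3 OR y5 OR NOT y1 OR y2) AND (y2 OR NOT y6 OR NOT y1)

10

There are 2^6 = 64 truth assignments over (y1, y2, y3, y4, y5, y6).
Split on y4. With y4 = true, the clauses containing y4 are satisfied and NOT y4 drops from the rest; 4 of the 2^5 = 32 assignments to the other variables satisfy what remains.
With y4 = false, by the same count on the reduced clause set, 6 assignments work.
(One model: y1=F, y2=F, y3=F, y4=F, y5=F, y6=F.)
Total: 4 + 6 = 10.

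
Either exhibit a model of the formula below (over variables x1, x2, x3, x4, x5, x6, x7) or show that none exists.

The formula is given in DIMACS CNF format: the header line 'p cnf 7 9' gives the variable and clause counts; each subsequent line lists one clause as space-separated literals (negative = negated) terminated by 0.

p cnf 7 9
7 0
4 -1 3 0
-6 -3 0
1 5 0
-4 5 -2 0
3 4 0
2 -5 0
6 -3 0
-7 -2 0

x1: True, x2: False, x3: False, x4: True, x5: False, x6: True, x7: True

Unit clause (x7) forces x7 = True.
Unit clause (¬x2) forces x2 = False.
Unit clause (¬x5) forces x5 = False.
Unit clause (x1) forces x1 = True.
Case x4 = True:
Case x6 = True:
Unit clause (¬x3) forces x3 = False.
This assignment satisfies each clause.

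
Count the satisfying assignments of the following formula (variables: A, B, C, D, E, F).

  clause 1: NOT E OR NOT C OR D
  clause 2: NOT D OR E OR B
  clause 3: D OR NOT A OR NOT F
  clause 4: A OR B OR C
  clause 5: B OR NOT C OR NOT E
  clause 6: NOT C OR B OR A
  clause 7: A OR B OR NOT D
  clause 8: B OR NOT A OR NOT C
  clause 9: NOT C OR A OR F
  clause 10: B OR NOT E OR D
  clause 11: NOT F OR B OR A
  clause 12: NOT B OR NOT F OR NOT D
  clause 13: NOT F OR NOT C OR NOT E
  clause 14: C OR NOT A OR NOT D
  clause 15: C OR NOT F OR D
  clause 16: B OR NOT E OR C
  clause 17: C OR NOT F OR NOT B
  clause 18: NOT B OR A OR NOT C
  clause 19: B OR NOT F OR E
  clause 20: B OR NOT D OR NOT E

There are 2^6 = 64 truth assignments over (A, B, C, D, E, F).
Split on F. With F = true, the clauses containing F are satisfied and NOT F drops from the rest; 0 of the 2^5 = 32 assignments to the other variables satisfy what remains.
With F = false, by the same count on the reduced clause set, 10 assignments work.
Total: 0 + 10 = 10.

10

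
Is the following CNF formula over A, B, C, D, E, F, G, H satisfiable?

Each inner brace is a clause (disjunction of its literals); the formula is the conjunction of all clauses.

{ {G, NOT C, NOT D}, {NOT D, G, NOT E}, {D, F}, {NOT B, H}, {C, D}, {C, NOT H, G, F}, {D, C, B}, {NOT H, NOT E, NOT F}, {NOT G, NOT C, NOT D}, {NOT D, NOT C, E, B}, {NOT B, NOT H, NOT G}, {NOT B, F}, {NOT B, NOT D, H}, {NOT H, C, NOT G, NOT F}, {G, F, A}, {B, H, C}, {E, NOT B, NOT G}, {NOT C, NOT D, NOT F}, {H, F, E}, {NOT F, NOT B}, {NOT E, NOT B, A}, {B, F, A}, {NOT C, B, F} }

Yes

Suppose D = false.
From the singleton clause (F), F = true.
From the singleton clause (C), C = true.
From the singleton clause (NOT B), B = false.
Suppose H = false.
No clause remains; A, E, G are free.
A satisfying assignment: A: true,  B: false,  C: true,  D: false,  E: false,  F: true,  G: false,  H: false.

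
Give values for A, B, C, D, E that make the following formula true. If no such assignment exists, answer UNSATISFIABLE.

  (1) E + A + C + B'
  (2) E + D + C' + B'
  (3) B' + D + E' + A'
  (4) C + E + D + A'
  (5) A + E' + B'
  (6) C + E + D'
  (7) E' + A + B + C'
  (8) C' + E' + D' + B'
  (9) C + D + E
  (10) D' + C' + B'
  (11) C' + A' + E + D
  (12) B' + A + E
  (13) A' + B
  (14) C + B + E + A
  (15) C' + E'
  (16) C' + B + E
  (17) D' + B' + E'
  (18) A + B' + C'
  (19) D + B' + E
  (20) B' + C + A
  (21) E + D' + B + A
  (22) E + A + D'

Case A = 0:
Case E = 1:
Unit clause (B') forces B = 0.
Unit clause (C') forces C = 0.
No clause remains; D is free.

A: 0; B: 0; C: 0; D: 1; E: 1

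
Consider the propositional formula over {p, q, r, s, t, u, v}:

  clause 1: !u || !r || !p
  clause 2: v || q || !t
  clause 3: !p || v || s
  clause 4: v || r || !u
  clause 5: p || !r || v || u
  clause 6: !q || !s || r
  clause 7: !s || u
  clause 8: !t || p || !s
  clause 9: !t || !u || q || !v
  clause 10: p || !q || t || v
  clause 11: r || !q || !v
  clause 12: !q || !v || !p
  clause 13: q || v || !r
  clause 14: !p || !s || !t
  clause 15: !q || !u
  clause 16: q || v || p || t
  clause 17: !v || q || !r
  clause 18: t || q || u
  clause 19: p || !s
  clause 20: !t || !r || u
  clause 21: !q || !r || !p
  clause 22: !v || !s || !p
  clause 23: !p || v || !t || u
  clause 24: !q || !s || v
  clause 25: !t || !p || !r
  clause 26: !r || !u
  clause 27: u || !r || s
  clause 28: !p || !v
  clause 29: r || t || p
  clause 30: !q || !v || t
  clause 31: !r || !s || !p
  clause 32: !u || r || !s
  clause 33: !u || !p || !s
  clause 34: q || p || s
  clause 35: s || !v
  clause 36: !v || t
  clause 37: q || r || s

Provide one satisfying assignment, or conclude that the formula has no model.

Try s = false.
Unit clause (!v) forces v = false.
Unit clause (!p) forces p = false.
Unit clause (q) forces q = true.
Unit clause (t) forces t = true.
Unit clause (!u) forces u = false.
Unit clause (!r) forces r = false.
All clauses are satisfied.

p=false,  q=true,  r=false,  s=false,  t=true,  u=false,  v=false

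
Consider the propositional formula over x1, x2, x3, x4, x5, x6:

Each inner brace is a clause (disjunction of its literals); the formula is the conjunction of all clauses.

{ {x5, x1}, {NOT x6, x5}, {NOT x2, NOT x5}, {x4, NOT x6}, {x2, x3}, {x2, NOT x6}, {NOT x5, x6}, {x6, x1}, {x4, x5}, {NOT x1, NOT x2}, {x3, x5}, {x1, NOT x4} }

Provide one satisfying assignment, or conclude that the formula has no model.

x1: true, x2: false, x3: true, x4: true, x5: false, x6: false

Try x5 = false.
Unit clause (x1) forces x1 = true.
Unit clause (NOT x6) forces x6 = false.
Unit clause (x4) forces x4 = true.
Unit clause (NOT x2) forces x2 = false.
Unit clause (x3) forces x3 = true.
All clauses are satisfied.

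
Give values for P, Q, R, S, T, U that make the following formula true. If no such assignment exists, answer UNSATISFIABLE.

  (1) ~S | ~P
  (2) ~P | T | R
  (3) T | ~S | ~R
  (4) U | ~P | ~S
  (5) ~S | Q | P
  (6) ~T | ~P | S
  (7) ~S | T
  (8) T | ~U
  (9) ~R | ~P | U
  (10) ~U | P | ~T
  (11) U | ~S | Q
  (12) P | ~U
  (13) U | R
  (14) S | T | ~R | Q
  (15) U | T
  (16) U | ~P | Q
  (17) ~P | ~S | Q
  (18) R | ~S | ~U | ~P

Suppose S = 0.
Suppose T = 1.
The clause (~P) is unit, so P = 0.
The clause (~U) is unit, so U = 0.
The clause (R) is unit, so R = 1.
Every clause is now satisfied; Q is unconstrained.

P ↦ 0, Q ↦ 0, R ↦ 1, S ↦ 0, T ↦ 1, U ↦ 0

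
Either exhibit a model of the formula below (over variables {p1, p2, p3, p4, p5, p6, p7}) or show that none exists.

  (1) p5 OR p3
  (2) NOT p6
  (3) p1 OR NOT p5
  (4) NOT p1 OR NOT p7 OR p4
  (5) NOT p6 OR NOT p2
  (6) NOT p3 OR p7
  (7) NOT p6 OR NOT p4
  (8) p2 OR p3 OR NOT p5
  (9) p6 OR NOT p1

(NOT p6) alone gives p6 = false.
(NOT p1) alone gives p1 = false.
(NOT p5) alone gives p5 = false.
(p3) alone gives p3 = true.
(p7) alone gives p7 = true.
Every clause is now satisfied; p2, p4 are unconstrained.

p1: false; p2: true; p3: true; p4: false; p5: false; p6: false; p7: true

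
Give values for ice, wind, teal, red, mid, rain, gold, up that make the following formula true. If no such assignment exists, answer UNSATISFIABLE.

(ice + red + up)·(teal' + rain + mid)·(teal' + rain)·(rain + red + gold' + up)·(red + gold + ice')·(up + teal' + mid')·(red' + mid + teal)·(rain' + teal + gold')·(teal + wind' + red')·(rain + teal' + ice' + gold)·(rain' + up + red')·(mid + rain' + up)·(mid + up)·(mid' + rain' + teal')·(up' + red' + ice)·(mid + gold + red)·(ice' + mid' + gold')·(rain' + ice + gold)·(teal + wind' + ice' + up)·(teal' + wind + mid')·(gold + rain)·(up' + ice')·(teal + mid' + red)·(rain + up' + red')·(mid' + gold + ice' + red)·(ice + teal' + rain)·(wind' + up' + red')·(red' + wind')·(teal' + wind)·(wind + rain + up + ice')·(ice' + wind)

Branch on teal: set teal = 0.
Branch on red: set red = 0.
Unit clause (mid') forces mid = 0.
Unit clause (up) forces up = 1.
Unit clause (gold) forces gold = 1.
Unit clause (rain') forces rain = 0.
Unit clause (ice') forces ice = 0.
All clauses hold; wind can take either value.

ice ↦ 0, wind ↦ 0, teal ↦ 0, red ↦ 0, mid ↦ 0, rain ↦ 0, gold ↦ 1, up ↦ 1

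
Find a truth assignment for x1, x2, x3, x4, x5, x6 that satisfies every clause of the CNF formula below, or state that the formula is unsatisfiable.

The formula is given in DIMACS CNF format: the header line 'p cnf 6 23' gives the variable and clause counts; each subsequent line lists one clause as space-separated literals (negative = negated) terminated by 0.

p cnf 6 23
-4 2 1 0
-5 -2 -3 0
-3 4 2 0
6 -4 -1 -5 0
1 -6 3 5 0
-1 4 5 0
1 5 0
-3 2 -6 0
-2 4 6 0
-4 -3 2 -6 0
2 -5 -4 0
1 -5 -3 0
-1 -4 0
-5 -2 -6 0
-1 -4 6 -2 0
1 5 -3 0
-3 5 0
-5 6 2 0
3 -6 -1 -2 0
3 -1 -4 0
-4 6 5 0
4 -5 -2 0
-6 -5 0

x1=False, x2=True, x3=False, x4=True, x5=True, x6=False

Case x1 = False:
(x5) alone gives x5 = True.
(¬x3) alone gives x3 = False.
(¬x6) alone gives x6 = False.
(x2) alone gives x2 = True.
(x4) alone gives x4 = True.
This assignment satisfies each clause.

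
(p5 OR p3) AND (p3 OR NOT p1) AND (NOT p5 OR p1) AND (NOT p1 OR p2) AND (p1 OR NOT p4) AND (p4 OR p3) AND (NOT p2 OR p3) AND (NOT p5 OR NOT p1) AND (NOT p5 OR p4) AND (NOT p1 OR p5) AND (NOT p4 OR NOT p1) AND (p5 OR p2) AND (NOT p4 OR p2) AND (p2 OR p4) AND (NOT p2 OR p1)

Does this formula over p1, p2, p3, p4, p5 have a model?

Case p5 = true:
The clause (p1) is unit, so p1 = true.
Now (NOT p1) is unsatisfied and unit — conflict.
That branch fails; take p5 = false instead.
The clause (p3) is unit, so p3 = true.
The clause (NOT p1) is unit, so p1 = false.
The clause (NOT p4) is unit, so p4 = false.
The clause (p2) is unit, so p2 = true.
Now (NOT p2) is unsatisfied and unit — conflict.
Both values of p5 lead to a conflict.
No assignment satisfies every clause.

No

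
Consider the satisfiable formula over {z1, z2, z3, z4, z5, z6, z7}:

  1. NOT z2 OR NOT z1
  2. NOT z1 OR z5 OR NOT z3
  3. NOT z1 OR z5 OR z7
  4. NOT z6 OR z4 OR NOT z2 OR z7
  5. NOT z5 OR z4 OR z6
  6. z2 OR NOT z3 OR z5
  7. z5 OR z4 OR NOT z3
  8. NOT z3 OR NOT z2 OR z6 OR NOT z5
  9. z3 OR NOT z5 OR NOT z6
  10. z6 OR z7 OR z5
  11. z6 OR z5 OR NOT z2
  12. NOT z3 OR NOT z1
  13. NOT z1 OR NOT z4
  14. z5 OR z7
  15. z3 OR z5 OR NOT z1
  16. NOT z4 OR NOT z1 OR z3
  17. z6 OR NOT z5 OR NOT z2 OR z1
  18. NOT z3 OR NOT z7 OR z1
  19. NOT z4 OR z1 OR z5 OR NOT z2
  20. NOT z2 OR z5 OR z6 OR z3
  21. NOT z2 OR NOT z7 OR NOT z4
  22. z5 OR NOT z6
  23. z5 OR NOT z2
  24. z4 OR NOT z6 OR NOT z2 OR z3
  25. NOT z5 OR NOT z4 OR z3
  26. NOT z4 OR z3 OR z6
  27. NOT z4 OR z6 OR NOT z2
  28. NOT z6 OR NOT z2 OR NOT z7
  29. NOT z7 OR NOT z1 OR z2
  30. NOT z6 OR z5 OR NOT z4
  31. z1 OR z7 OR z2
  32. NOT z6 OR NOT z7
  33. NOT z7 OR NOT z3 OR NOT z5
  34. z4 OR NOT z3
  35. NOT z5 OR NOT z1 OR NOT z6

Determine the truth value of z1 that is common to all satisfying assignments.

Suppose z1 = true.
Unit clause (NOT z2) forces z2 = false.
Unit clause (NOT z3) forces z3 = false.
Unit clause (NOT z4) forces z4 = false.
Unit clause (z5) forces z5 = true.
Unit clause (z6) forces z6 = true.
Now (NOT z6) is unsatisfied and unit — conflict.
So every satisfying assignment has z1 = False.

False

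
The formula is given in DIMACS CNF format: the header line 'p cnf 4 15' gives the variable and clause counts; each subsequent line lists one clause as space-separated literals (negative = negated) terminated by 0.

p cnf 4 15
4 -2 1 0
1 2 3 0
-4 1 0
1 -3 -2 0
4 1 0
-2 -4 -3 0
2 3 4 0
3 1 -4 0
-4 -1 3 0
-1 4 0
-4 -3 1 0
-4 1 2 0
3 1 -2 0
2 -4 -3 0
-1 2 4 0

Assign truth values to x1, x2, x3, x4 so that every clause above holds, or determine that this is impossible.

UNSATISFIABLE

Try x4 = False.
The clause (x1) is unit, so x1 = True.
Now (¬x1) is unsatisfied and unit — conflict.
Backtrack on x4: now try x4 = True.
The clause (x1) is unit, so x1 = True.
The clause (x3) is unit, so x3 = True.
The clause (¬x2) is unit, so x2 = False.
Now (x2) is unsatisfied and unit — conflict.
Both values of x4 lead to a conflict.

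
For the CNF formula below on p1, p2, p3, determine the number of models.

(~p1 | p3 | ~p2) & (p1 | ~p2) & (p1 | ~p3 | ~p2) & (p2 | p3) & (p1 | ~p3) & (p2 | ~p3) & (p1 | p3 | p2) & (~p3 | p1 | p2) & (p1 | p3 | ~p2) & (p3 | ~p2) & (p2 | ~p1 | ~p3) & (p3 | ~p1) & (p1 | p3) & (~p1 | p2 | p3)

1

There are 2^3 = 8 truth assignments over (p1, p2, p3).
Check each against the 14 clauses (columns in the order p1, p2, p3):
  F F F  ✗ fails (p2 | p3)
  F F T  ✗ fails (p1 | ~p3)
  F T F  ✗ fails (p1 | ~p2)
  F T T  ✗ fails (p1 | ~p2)
  T F F  ✗ fails (p2 | p3)
  T F T  ✗ fails (p2 | ~p3)
  T T F  ✗ fails (~p1 | p3 | ~p2)
  T T T  ✓ satisfies all
1 of the 8 rows is a model.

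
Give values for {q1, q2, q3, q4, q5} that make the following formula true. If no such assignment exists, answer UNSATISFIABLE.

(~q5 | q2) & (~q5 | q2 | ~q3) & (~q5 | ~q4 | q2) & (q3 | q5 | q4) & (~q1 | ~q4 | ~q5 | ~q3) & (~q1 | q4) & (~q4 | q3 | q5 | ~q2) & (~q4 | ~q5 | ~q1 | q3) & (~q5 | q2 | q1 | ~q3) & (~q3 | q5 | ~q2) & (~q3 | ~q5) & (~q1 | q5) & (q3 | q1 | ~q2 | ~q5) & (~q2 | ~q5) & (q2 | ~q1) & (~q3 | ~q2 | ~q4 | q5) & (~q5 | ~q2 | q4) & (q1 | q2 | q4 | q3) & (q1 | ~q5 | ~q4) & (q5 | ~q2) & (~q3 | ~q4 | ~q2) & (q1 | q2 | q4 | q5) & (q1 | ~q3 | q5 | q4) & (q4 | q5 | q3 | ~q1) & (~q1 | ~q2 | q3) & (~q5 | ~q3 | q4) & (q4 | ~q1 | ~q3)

Case q5 = 0:
(~q1) alone gives q1 = 0.
(~q2) alone gives q2 = 0.
(q4) alone gives q4 = 1.
No clause remains; q3 is free.

q1 ↦ 0; q2 ↦ 0; q3 ↦ 0; q4 ↦ 1; q5 ↦ 0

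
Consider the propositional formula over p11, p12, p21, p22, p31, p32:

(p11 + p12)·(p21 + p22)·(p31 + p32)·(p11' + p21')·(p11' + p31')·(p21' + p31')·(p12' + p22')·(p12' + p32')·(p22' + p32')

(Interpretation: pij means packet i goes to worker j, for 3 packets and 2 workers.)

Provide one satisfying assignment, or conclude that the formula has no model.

Try p11 = 1.
From the singleton clause (p21'), p21 = 0.
From the singleton clause (p22), p22 = 1.
From the singleton clause (p31'), p31 = 0.
From the singleton clause (p32), p32 = 1.
Now (p32') is unsatisfied and unit — conflict.
Backtrack on p11: now try p11 = 0.
From the singleton clause (p12), p12 = 1.
From the singleton clause (p22'), p22 = 0.
From the singleton clause (p21), p21 = 1.
From the singleton clause (p31'), p31 = 0.
From the singleton clause (p32), p32 = 1.
Now (p32') is unsatisfied and unit — conflict.
Either choice for p11 ends in contradiction.

UNSATISFIABLE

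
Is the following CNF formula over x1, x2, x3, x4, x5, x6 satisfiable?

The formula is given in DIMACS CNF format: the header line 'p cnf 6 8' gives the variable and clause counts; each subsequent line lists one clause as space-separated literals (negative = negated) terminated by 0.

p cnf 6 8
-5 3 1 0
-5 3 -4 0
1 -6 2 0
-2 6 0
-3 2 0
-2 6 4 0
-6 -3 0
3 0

No

(x3) alone gives x3 = True.
(x2) alone gives x2 = True.
(x6) alone gives x6 = True.
Now (¬x6) is unsatisfied and unit — conflict.
No assignment satisfies every clause.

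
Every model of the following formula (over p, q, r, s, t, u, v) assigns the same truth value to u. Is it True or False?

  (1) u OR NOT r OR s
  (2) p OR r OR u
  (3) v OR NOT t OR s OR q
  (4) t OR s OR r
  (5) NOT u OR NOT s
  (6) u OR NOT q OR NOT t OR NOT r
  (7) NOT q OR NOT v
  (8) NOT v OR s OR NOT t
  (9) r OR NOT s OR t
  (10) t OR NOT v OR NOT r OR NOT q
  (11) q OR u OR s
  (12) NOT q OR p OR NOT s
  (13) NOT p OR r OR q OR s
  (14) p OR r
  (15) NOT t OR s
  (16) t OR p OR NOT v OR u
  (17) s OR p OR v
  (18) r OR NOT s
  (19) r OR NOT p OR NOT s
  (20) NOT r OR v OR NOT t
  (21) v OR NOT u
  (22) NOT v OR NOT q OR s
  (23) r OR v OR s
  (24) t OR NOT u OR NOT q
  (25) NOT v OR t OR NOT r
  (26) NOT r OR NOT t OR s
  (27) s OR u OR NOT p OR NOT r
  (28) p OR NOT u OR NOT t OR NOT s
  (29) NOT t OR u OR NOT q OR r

Suppose u = true.
(NOT s) alone gives s = false.
(NOT t) alone gives t = false.
(r) alone gives r = true.
(v) alone gives v = true.
Now (NOT v) is unsatisfied and unit — conflict.
So every satisfying assignment has u = False.

False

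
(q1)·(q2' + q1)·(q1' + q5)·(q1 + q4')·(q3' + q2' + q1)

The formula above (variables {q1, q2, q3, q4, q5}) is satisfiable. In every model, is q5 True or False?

Suppose q5 = 0.
The clause (q1) is unit, so q1 = 1.
Now (q1') is unsatisfied and unit — conflict.
So every satisfying assignment has q5 = True.

True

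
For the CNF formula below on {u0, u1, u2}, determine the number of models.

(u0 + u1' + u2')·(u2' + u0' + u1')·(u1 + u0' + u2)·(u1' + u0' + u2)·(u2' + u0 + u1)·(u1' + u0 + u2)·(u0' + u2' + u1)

1

There are 2^3 = 8 truth assignments over (u0, u1, u2).
Check each against the 7 clauses (columns in the order u0, u1, u2):
  F F F  ✓ satisfies all
  F F T  ✗ fails (u2' + u0 + u1)
  F T F  ✗ fails (u1' + u0 + u2)
  F T T  ✗ fails (u0 + u1' + u2')
  T F F  ✗ fails (u1 + u0' + u2)
  T F T  ✗ fails (u0' + u2' + u1)
  T T F  ✗ fails (u1' + u0' + u2)
  T T T  ✗ fails (u2' + u0' + u1')
1 of the 8 rows is a model.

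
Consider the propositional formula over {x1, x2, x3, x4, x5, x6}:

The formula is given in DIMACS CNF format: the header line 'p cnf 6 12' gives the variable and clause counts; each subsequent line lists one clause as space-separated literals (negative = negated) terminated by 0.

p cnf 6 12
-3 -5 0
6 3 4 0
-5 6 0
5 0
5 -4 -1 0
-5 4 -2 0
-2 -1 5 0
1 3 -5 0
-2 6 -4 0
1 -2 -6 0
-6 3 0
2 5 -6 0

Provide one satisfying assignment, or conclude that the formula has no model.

UNSATISFIABLE

Unit clause (x5) forces x5 = True.
Unit clause (¬x3) forces x3 = False.
Unit clause (x6) forces x6 = True.
Now (¬x6) is unsatisfied and unit — conflict.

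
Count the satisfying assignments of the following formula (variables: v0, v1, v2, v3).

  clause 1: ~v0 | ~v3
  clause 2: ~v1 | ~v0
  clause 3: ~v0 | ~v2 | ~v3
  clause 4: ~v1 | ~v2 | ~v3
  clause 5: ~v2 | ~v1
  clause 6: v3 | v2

There are 2^4 = 16 truth assignments over (v0, v1, v2, v3).
Split on v1. With v1 = 1, the clauses containing v1 are satisfied and ~v1 drops from the rest; 1 of the 2^3 = 8 assignments to the other variables satisfy what remains.
With v1 = 0, by the same count on the reduced clause set, 4 assignments work.
(One model: v0=F, v1=F, v2=F, v3=T.)
Total: 1 + 4 = 5.

5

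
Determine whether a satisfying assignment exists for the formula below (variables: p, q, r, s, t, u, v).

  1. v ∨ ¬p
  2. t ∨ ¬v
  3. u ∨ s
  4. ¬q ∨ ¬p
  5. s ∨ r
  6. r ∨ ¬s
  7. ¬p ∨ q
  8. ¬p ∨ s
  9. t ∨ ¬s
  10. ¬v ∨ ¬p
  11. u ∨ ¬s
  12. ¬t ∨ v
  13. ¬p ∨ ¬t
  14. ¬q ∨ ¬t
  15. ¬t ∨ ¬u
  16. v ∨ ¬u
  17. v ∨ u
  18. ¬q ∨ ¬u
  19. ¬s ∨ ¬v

Branch on v: set v = True.
(t) alone gives t = True.
(¬p) alone gives p = False.
(¬q) alone gives q = False.
(¬u) alone gives u = False.
(s) alone gives s = True.
Now (¬s) is unsatisfied and unit — conflict.
That branch fails; take v = False instead.
(¬p) alone gives p = False.
(¬t) alone gives t = False.
(¬s) alone gives s = False.
(u) alone gives u = True.
Now (¬u) is unsatisfied and unit — conflict.
Either choice for v ends in contradiction.
No assignment satisfies every clause.

No, unsatisfiable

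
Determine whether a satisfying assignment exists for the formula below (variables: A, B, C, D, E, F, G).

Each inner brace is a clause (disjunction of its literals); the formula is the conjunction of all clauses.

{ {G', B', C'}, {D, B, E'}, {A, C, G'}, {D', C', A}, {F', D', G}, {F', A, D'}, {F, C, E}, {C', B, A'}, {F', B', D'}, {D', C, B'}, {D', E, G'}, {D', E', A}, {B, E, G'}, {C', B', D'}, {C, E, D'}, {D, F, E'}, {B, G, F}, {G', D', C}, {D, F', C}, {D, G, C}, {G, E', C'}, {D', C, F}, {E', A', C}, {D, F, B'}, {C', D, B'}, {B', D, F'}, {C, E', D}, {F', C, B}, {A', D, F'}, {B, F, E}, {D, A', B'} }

Satisfiable

Try G = 0.
Try F = 1.
The clause (D') is unit, so D = 0.
The clause (C) is unit, so C = 1.
The clause (E') is unit, so E = 0.
The clause (B') is unit, so B = 0.
The clause (A') is unit, so A = 0.
This assignment satisfies each clause.
A satisfying assignment: A ↦ 0,  B ↦ 0,  C ↦ 1,  D ↦ 0,  E ↦ 0,  F ↦ 1,  G ↦ 0.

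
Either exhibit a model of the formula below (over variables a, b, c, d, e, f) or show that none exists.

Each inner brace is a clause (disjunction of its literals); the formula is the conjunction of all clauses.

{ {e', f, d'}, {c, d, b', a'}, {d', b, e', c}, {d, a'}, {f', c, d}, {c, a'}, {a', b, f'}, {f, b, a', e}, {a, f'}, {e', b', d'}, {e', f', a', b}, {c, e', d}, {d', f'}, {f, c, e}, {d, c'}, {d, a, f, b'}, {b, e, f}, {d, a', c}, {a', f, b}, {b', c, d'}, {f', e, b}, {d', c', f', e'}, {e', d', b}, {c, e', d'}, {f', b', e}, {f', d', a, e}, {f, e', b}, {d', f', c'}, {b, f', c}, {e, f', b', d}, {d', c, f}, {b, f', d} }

Suppose d = 1.
Unit clause (f') forces f = 0.
Unit clause (e') forces e = 0.
Unit clause (c) forces c = 1.
Unit clause (b) forces b = 1.
No clause remains; a is free.

a=1, b=1, c=1, d=1, e=0, f=0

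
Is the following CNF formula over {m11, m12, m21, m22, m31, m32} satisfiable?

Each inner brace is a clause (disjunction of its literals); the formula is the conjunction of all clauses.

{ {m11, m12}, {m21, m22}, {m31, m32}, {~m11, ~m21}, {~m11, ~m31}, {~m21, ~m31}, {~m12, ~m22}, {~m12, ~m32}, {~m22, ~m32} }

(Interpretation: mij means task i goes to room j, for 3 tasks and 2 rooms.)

Case m11 = 1:
The clause (~m21) is unit, so m21 = 0.
The clause (m22) is unit, so m22 = 1.
The clause (~m31) is unit, so m31 = 0.
The clause (m32) is unit, so m32 = 1.
Now (~m32) is unsatisfied and unit — conflict.
Backtrack on m11: now try m11 = 0.
The clause (m12) is unit, so m12 = 1.
The clause (~m22) is unit, so m22 = 0.
The clause (m21) is unit, so m21 = 1.
The clause (~m31) is unit, so m31 = 0.
The clause (m32) is unit, so m32 = 1.
Now (~m32) is unsatisfied and unit — conflict.
Neither m11 = 1 nor m11 = 0 works.
No assignment satisfies every clause.

No, unsatisfiable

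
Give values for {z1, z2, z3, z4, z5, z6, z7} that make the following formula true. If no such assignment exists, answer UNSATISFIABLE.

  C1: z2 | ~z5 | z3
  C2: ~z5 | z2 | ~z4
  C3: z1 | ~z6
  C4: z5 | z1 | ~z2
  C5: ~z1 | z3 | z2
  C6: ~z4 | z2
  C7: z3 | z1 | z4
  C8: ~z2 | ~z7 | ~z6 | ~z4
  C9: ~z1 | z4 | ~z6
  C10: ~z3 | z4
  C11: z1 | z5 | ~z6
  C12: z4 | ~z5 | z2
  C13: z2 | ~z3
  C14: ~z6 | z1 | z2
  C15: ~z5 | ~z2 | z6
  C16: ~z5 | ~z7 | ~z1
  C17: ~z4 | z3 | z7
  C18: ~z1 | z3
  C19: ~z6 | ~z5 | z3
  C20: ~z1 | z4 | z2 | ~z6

z1=1; z2=1; z3=1; z4=1; z5=0; z6=0; z7=1

Branch on z1: set z1 = 1.
Unit clause (z3) forces z3 = 1.
Unit clause (z4) forces z4 = 1.
Unit clause (z2) forces z2 = 1.
Branch on z7: set z7 = 1.
Unit clause (~z6) forces z6 = 0.
Unit clause (~z5) forces z5 = 0.
Every clause now holds.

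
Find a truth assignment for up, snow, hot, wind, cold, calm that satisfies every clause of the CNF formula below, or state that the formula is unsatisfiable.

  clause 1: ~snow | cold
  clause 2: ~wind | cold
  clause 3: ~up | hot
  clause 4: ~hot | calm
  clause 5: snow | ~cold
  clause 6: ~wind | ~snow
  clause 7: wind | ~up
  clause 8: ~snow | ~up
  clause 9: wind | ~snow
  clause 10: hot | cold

Try snow = 0.
The clause (~cold) is unit, so cold = 0.
The clause (~wind) is unit, so wind = 0.
The clause (~up) is unit, so up = 0.
The clause (hot) is unit, so hot = 1.
The clause (calm) is unit, so calm = 1.
Every clause now holds.

up ↦ 0, snow ↦ 0, hot ↦ 1, wind ↦ 0, cold ↦ 0, calm ↦ 1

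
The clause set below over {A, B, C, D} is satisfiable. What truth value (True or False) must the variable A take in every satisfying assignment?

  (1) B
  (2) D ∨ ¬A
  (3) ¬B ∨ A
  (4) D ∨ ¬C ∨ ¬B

Suppose A = False.
From the singleton clause (B), B = True.
Now (¬B) is unsatisfied and unit — conflict.
So every satisfying assignment has A = True.

True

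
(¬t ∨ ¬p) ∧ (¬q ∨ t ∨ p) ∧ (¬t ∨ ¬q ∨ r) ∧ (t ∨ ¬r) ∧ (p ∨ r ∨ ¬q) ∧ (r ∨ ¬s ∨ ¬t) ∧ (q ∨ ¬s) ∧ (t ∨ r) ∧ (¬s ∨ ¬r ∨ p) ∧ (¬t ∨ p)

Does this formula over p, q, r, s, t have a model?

Case t = False:
From the singleton clause (¬r), r = False.
But (r) is also a unit clause — contradiction.
That branch fails; take t = True instead.
From the singleton clause (¬p), p = False.
But (p) is also a unit clause — contradiction.
Both values of t lead to a conflict.
No assignment satisfies every clause.

Unsatisfiable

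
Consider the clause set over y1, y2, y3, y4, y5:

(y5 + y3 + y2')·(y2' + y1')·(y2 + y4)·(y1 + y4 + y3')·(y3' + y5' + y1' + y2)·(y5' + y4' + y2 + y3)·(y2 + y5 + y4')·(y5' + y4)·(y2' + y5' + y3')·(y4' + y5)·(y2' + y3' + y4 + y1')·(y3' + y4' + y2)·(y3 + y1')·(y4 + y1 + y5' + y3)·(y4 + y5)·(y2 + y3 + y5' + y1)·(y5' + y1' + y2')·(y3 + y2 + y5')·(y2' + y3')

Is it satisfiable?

Yes

Try y2 = 1.
The clause (y1') is unit, so y1 = 0.
The clause (y3') is unit, so y3 = 0.
The clause (y5) is unit, so y5 = 1.
The clause (y4) is unit, so y4 = 1.
All clauses are satisfied.
A satisfying assignment: y1: 0; y2: 1; y3: 0; y4: 1; y5: 1.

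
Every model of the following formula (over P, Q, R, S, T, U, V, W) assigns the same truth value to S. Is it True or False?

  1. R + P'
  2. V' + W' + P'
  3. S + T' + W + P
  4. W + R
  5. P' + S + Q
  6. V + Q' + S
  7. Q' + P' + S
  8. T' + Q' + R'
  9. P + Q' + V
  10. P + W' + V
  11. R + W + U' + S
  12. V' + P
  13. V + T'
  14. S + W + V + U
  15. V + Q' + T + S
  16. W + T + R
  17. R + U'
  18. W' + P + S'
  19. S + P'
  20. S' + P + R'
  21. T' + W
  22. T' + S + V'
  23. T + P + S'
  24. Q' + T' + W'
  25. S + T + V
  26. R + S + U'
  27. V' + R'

True

Suppose S = 0.
Unit clause (P') forces P = 0.
Unit clause (V') forces V = 0.
Unit clause (Q') forces Q = 0.
Unit clause (W') forces W = 0.
Unit clause (T') forces T = 0.
But (T) is also a unit clause — contradiction.
So every satisfying assignment has S = True.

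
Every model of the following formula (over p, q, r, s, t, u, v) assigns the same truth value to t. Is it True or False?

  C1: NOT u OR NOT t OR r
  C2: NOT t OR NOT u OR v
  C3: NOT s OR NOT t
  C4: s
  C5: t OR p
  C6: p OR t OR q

Suppose t = true.
Unit clause (NOT s) forces s = false.
Now (s) is unsatisfied and unit — conflict.
So every satisfying assignment has t = False.

False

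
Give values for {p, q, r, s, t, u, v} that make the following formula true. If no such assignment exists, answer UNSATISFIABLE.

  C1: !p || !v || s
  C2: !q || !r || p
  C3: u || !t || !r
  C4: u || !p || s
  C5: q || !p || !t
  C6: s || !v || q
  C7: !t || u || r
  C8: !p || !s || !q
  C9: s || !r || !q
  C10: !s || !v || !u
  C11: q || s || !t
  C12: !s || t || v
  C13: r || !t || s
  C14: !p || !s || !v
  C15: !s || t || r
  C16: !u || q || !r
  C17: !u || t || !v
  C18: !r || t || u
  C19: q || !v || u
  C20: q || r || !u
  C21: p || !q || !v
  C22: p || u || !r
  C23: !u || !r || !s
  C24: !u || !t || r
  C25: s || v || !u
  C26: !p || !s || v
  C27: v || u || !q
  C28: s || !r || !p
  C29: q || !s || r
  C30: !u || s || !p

p ↦ false,  q ↦ false,  r ↦ false,  s ↦ false,  t ↦ false,  u ↦ false,  v ↦ false

Try p = false.
Try q = false.
Try s = false.
(!v) alone gives v = false.
(!t) alone gives t = false.
(!u) alone gives u = false.
(!r) alone gives r = false.
All clauses are satisfied.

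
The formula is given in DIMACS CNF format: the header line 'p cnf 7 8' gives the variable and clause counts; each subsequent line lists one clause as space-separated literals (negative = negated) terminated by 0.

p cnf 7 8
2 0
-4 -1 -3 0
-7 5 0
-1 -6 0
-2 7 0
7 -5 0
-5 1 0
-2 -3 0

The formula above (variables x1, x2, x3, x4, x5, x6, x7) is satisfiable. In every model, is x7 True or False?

True

Suppose x7 = False.
From the singleton clause (x2), x2 = True.
That conflicts with the unit clause (¬x2).
So every satisfying assignment has x7 = True.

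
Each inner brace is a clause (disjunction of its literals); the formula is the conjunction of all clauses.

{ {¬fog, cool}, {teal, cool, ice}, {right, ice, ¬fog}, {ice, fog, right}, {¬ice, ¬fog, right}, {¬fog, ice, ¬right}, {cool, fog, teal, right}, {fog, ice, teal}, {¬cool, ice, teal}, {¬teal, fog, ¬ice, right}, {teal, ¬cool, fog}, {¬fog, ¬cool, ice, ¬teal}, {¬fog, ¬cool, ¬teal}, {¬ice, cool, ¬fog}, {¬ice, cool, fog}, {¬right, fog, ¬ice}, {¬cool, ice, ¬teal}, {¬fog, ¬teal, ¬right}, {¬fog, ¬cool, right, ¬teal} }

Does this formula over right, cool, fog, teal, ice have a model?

Case fog = True:
From the singleton clause (cool), cool = True.
From the singleton clause (¬teal), teal = False.
From the singleton clause (ice), ice = True.
From the singleton clause (right), right = True.
Every clause now holds.
A satisfying assignment: right=True; cool=True; fog=True; teal=False; ice=True.

Satisfiable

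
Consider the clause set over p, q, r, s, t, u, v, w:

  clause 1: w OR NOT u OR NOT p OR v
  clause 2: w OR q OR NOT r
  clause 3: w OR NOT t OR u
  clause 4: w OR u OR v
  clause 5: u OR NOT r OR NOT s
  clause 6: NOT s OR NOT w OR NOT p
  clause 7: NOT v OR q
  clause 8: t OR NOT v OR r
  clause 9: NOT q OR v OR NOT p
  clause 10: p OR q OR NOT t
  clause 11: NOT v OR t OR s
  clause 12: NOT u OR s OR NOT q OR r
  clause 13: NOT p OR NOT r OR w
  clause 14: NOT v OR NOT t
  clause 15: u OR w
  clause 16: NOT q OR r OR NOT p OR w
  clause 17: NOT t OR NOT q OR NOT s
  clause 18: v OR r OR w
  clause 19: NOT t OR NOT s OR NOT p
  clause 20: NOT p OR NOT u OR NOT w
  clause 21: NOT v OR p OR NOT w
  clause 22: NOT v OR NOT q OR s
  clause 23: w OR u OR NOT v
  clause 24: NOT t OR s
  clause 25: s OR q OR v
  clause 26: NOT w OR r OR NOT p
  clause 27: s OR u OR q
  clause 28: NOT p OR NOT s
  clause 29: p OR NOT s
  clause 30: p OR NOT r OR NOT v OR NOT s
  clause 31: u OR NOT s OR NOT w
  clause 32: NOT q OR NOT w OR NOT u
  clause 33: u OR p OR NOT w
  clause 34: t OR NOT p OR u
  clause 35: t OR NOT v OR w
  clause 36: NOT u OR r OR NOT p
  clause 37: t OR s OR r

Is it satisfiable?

Branch on v: set v = false.
Branch on w: set w = false.
From the singleton clause (u), u = true.
From the singleton clause (NOT p), p = false.
From the singleton clause (r), r = true.
From the singleton clause (q), q = true.
From the singleton clause (NOT s), s = false.
From the singleton clause (NOT t), t = false.
Every clause now holds.
A satisfying assignment: p ↦ false,  q ↦ true,  r ↦ true,  s ↦ false,  t ↦ false,  u ↦ true,  v ↦ false,  w ↦ false.

Yes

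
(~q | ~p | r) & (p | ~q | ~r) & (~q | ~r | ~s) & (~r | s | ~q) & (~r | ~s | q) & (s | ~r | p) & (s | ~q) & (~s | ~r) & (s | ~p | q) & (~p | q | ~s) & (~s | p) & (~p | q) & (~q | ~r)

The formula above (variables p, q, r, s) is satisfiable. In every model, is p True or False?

Suppose p = 1.
The clause (q) is unit, so q = 1.
The clause (r) is unit, so r = 1.
Now (~r) is unsatisfied and unit — conflict.
So every satisfying assignment has p = False.

False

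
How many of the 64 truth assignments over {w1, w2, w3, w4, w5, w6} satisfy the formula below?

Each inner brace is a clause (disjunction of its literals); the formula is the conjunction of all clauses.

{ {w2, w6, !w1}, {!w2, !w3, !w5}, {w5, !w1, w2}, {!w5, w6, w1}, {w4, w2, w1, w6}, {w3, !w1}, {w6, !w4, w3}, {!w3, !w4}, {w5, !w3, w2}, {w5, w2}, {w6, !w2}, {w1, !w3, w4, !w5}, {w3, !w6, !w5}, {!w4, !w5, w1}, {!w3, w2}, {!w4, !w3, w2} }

4

There are 2^6 = 64 truth assignments over (w1, w2, w3, w4, w5, w6).
Split on w3. With w3 = true, the clauses containing w3 are satisfied and !w3 drops from the rest; 2 of the 2^5 = 32 assignments to the other variables satisfy what remains.
With w3 = false, by the same count on the reduced clause set, 2 assignments work.
(One model: w1=F, w2=T, w3=F, w4=F, w5=F, w6=T.)
Total: 2 + 2 = 4.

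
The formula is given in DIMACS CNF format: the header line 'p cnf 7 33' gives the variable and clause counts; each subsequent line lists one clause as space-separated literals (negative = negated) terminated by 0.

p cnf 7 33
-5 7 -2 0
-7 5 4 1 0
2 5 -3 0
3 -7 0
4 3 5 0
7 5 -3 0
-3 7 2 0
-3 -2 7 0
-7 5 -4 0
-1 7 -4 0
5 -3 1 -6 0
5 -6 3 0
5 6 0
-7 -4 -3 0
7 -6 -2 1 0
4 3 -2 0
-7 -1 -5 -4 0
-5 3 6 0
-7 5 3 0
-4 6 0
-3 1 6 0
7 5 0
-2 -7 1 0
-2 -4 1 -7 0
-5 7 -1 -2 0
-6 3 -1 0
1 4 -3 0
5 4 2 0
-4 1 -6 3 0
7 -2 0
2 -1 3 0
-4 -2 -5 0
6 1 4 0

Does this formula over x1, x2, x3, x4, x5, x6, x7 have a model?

Suppose x3 = False.
(¬x7) alone gives x7 = False.
(x5) alone gives x5 = True.
(¬x2) alone gives x2 = False.
(x6) alone gives x6 = True.
(¬x1) alone gives x1 = False.
(¬x4) alone gives x4 = False.
Every clause now holds.
A satisfying assignment: x1=False; x2=False; x3=False; x4=False; x5=True; x6=True; x7=False.

Yes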